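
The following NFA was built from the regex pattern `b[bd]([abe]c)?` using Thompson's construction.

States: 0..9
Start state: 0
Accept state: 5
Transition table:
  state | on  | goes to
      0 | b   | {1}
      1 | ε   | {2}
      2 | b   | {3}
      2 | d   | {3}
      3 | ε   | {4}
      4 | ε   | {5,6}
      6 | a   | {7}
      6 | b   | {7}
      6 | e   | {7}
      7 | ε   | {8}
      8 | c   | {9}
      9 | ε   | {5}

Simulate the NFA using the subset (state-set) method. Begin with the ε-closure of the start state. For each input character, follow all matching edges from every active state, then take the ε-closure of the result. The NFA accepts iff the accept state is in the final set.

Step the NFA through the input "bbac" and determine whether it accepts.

Answer: ACCEPT

Derivation:
S₀ = ε-closure({0}) = {0}
'b' @ 1: {1,2}
'b' @ 2: {3,4,5,6}  ✓accept
'a' @ 3: {7,8}
'c' @ 4: {5,9}  ✓accept
after full input: {5,9}  (accept=5 in)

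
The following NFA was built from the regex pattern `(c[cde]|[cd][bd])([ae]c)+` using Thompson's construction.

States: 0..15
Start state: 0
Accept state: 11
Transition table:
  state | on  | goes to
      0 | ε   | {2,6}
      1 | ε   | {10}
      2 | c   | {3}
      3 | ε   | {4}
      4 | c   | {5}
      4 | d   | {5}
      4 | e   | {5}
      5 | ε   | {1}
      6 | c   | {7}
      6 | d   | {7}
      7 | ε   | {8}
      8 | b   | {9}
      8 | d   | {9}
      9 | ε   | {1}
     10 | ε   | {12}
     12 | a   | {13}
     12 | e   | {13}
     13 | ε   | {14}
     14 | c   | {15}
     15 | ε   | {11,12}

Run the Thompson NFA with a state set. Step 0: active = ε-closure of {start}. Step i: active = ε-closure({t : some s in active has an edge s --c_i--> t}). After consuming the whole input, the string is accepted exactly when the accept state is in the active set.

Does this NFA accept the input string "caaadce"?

start: ε-closure({0}) = {0,2,6}
'c' @ 1: {3,4,7,8}
'a' @ 2: {}  — state set empty
rest 'aadce' ignored (set empty)
final: {}; accept 11 not in set

Answer: REJECT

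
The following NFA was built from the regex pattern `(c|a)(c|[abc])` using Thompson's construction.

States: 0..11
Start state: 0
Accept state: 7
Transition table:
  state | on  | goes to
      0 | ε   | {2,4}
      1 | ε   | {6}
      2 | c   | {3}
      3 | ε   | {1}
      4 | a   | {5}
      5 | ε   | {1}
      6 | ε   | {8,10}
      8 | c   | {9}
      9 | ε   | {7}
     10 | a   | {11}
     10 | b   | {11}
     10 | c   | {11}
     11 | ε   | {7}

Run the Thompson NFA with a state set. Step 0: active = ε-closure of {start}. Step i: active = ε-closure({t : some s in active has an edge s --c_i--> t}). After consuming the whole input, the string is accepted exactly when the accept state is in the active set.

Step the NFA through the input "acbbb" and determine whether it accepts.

Answer: REJECT

Steps:
initial (ε-close {0}): {0,2,4}
'a' @ 1: {1,5,6,8,10}
'c' @ 2: {7,9,11}  [accepting]
'b' @ 3: {}  — no active states
rest 'bb' ignored (set empty)
end set {} — state 7 not in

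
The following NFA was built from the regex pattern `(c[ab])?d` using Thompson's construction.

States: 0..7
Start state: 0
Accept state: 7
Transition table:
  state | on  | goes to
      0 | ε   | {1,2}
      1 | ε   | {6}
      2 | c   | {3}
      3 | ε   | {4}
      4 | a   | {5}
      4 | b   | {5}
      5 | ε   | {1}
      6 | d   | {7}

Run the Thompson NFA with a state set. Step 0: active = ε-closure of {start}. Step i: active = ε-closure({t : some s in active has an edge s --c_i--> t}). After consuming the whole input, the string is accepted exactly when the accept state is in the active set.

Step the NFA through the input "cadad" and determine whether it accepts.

Answer: REJECT

Derivation:
initial (ε-close {0}): {0,1,2,6}
'c' @ 1: {3,4}
'a' @ 2: {1,5,6}
'd' @ 3: {7}  (accept∈set)
'a' @ 4: {}  — no active states
rest 'd' ignored (set empty)
after full input: {}  (accept=7 not in)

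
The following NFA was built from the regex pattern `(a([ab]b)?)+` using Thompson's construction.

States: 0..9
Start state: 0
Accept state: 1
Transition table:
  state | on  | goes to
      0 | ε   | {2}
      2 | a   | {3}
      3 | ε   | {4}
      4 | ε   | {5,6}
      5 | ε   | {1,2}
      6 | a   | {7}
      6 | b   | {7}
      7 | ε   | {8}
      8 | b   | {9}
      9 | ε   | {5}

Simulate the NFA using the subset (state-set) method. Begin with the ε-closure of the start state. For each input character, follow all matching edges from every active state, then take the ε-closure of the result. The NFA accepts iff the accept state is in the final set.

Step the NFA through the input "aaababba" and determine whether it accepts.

Answer: ACCEPT

Derivation:
S₀ = ε-closure({0}) = {0,2}
'a' @ 1: {1,2,3,4,5,6}  ✓accept
'a' @ 2: {1,2,3,4,5,6,7,8}  ✓accept
'a' @ 3: {1,2,3,4,5,6,7,8}  ✓accept
'b' @ 4: {1,2,5,7,8,9}  ✓accept
'a' @ 5: {1,2,3,4,5,6}  ✓accept
'b' @ 6: {7,8}
'b' @ 7: {1,2,5,9}  ✓accept
'a' @ 8: {1,2,3,4,5,6}  ✓accept
after full input: {1,2,3,4,5,6}  (accept=1 in)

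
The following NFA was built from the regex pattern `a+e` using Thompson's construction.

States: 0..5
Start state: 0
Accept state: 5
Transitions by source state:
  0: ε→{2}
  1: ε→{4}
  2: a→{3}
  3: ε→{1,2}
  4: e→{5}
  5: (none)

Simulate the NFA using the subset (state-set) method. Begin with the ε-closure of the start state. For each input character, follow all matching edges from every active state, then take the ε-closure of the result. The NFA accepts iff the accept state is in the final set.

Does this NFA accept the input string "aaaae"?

Answer: ACCEPT

Steps:
initial (ε-close {0}): {0,2}
'a' @ 1: {1,2,3,4}
'a' @ 2: {1,2,3,4}
'a' @ 3: {1,2,3,4}
'a' @ 4: {1,2,3,4}
'e' @ 5: {5}  (accept∈set)
after full input: {5}  (accept=5 in)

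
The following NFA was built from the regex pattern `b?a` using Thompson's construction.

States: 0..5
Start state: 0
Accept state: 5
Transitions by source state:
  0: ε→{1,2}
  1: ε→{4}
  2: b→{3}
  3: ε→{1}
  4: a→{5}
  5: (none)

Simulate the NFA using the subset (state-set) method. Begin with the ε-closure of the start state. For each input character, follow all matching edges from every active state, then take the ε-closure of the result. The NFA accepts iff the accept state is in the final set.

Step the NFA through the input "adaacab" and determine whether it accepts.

Answer: REJECT

Trace:
initial (ε-close {0}): {0,1,2,4}
'a' @ 1: {5}  (accept∈set)
'd' @ 2: {}  — state set empty
rest 'aacab' ignored (set empty)
after full input: {}  (accept=5 not in)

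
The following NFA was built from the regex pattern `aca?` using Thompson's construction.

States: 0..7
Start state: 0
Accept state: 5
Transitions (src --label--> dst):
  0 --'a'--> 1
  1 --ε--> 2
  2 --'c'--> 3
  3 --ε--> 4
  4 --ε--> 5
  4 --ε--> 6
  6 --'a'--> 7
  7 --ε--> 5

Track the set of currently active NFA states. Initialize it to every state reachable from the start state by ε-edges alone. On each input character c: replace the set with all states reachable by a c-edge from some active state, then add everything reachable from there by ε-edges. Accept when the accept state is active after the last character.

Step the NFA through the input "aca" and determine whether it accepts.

initial (ε-close {0}): {0}
'a' @ 1: {1,2}
'c' @ 2: {3,4,5,6}  (accept∈set)
'a' @ 3: {5,7}  (accept∈set)
after full input: {5,7}  (accept=5 in)

Answer: ACCEPT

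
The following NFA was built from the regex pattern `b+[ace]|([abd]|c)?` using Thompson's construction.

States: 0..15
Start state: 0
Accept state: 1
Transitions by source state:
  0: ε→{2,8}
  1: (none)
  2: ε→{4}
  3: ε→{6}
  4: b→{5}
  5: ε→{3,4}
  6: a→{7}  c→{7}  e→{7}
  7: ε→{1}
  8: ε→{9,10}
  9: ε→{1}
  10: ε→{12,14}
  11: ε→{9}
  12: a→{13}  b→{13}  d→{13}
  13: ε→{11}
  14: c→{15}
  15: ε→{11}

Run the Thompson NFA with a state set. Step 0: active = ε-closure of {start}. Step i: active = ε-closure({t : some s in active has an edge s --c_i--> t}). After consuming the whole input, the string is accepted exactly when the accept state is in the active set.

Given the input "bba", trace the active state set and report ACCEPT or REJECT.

Answer: ACCEPT

Derivation:
initial (ε-close {0}): {0,1,2,4,8,9,10,12,14}
'b' @ 1: {1,3,4,5,6,9,11,13}  [accepting]
'b' @ 2: {3,4,5,6}
'a' @ 3: {1,7}  [accepting]
final: {1,7}; accept 1 in set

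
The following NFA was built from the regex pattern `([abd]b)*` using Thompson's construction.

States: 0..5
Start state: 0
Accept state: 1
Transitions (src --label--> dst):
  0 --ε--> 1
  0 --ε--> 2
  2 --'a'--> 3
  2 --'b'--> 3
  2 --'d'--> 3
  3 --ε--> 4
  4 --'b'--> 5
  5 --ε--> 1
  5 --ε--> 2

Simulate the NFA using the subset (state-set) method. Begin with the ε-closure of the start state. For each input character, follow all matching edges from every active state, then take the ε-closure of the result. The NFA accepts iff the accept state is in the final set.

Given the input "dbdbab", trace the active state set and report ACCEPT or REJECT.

Answer: ACCEPT

Trace:
initial (ε-close {0}): {0,1,2}
'd' @ 1: {3,4}
'b' @ 2: {1,2,5}  (accept∈set)
'd' @ 3: {3,4}
'b' @ 4: {1,2,5}  (accept∈set)
'a' @ 5: {3,4}
'b' @ 6: {1,2,5}  (accept∈set)
end set {1,2,5} — state 1 in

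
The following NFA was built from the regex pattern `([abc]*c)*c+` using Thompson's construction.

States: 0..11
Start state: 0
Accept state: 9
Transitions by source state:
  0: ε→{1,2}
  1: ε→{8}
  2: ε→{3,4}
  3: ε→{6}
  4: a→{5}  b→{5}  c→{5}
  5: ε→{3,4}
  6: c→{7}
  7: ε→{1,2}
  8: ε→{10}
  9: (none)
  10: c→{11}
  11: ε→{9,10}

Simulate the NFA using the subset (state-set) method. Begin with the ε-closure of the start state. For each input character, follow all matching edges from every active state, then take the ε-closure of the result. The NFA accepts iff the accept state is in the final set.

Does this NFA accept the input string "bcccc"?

start: ε-closure({0}) = {0,1,2,3,4,6,8,10}
'b' @ 1: {3,4,5,6}
'c' @ 2: {1,2,3,4,5,6,7,8,10}
'c' @ 3: {1,2,3,4,5,6,7,8,9,10,11}  ✓accept
'c' @ 4: {1,2,3,4,5,6,7,8,9,10,11}  ✓accept
'c' @ 5: {1,2,3,4,5,6,7,8,9,10,11}  ✓accept
after full input: {1,2,3,4,5,6,7,8,9,10,11}  (accept=9 in)

Answer: ACCEPT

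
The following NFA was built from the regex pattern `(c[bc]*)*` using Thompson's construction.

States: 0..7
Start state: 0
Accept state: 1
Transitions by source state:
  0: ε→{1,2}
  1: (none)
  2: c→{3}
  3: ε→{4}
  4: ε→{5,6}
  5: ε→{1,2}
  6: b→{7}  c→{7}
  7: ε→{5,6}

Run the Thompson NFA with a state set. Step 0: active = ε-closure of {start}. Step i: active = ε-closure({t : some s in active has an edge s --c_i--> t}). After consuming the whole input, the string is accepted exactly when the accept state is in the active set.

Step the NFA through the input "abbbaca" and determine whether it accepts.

start: ε-closure({0}) = {0,1,2}
'a' @ 1: {}  — no active states
rest 'bbbaca' ignored (set empty)
end set {} — state 1 not in

Answer: REJECT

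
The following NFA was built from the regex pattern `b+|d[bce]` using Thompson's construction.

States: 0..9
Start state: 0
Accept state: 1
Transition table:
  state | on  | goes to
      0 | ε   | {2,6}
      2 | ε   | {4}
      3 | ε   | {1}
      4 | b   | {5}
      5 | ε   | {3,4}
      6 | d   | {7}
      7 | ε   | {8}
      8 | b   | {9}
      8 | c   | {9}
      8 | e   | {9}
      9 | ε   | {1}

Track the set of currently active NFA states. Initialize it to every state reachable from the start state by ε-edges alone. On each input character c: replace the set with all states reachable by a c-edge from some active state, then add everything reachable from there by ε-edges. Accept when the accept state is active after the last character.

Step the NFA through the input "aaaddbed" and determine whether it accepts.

S₀ = ε-closure({0}) = {0,2,4,6}
'a' @ 1: {}  — dead — no transitions
rest 'aaddbed' ignored (set empty)
end set {} — state 1 not in

Answer: REJECT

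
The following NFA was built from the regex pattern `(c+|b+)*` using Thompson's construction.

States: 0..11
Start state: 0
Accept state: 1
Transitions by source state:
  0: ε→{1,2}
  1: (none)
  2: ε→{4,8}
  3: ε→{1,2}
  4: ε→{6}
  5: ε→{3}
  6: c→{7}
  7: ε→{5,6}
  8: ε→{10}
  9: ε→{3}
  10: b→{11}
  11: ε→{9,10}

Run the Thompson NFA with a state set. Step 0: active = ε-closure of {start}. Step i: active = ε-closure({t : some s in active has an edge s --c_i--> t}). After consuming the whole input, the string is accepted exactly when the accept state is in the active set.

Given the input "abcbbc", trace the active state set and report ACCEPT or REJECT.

S₀ = ε-closure({0}) = {0,1,2,4,6,8,10}
'a' @ 1: {}  — no active states
rest 'bcbbc' ignored (set empty)
end set {} — state 1 not in

Answer: REJECT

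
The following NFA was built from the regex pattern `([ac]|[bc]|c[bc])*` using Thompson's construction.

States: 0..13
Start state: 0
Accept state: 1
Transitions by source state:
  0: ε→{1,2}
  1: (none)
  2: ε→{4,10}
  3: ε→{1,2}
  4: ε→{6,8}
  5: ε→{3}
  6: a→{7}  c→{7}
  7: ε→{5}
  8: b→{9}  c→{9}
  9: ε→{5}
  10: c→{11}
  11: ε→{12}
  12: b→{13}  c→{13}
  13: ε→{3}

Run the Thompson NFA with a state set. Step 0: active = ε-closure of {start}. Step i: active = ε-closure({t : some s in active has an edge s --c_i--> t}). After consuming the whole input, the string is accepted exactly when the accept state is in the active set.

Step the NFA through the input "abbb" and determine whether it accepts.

Answer: ACCEPT

Steps:
start: ε-closure({0}) = {0,1,2,4,6,8,10}
'a' @ 1: {1,2,3,4,5,6,7,8,10}  (accept∈set)
'b' @ 2: {1,2,3,4,5,6,8,9,10}  (accept∈set)
'b' @ 3: {1,2,3,4,5,6,8,9,10}  (accept∈set)
'b' @ 4: {1,2,3,4,5,6,8,9,10}  (accept∈set)
after full input: {1,2,3,4,5,6,8,9,10}  (accept=1 in)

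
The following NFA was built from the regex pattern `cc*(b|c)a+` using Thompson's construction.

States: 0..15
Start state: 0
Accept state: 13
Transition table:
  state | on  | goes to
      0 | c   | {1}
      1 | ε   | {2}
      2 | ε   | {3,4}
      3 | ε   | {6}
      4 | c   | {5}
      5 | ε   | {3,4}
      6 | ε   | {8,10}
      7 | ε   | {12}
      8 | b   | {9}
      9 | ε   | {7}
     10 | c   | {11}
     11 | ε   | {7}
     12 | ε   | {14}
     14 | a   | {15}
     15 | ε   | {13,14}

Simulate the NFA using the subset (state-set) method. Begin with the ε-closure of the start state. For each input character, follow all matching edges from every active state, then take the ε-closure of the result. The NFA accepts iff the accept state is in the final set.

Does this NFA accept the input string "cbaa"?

initial (ε-close {0}): {0}
'c' @ 1: {1,2,3,4,6,8,10}
'b' @ 2: {7,9,12,14}
'a' @ 3: {13,14,15}  ✓accept
'a' @ 4: {13,14,15}  ✓accept
end set {13,14,15} — state 13 in

Answer: ACCEPT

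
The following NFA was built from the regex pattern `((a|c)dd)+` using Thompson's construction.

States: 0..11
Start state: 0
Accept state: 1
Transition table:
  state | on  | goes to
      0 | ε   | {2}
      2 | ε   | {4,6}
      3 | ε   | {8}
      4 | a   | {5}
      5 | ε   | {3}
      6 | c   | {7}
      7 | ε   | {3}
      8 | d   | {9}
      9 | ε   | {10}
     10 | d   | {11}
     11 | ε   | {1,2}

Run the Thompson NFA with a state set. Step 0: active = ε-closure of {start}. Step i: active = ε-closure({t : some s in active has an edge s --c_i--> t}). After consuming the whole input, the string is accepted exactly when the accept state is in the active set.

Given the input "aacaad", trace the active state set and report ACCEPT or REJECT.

Answer: REJECT

Derivation:
initial (ε-close {0}): {0,2,4,6}
'a' @ 1: {3,5,8}
'a' @ 2: {}  — state set empty
rest 'caad' ignored (set empty)
end set {} — state 1 not in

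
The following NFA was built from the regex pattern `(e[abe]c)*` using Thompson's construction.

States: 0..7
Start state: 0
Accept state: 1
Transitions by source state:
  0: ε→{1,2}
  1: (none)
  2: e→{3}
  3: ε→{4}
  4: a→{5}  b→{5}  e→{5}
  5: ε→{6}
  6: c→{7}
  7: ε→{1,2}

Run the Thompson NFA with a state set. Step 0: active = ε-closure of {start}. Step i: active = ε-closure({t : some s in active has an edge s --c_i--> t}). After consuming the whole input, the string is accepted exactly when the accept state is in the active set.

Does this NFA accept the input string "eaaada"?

S₀ = ε-closure({0}) = {0,1,2}
'e' @ 1: {3,4}
'a' @ 2: {5,6}
'a' @ 3: {}  — dead — no transitions
rest 'ada' ignored (set empty)
final: {}; accept 1 not in set

Answer: REJECT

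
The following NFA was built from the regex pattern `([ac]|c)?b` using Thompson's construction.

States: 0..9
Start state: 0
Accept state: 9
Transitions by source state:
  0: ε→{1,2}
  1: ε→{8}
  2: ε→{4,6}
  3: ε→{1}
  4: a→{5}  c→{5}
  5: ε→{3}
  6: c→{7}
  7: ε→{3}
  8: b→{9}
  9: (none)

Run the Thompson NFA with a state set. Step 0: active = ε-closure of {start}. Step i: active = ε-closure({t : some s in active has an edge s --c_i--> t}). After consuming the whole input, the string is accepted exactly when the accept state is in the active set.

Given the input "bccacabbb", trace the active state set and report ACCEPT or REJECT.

start: ε-closure({0}) = {0,1,2,4,6,8}
'b' @ 1: {9}  ✓accept
'c' @ 2: {}  — dead — no transitions
rest 'cacabbb' ignored (set empty)
end set {} — state 9 not in

Answer: REJECT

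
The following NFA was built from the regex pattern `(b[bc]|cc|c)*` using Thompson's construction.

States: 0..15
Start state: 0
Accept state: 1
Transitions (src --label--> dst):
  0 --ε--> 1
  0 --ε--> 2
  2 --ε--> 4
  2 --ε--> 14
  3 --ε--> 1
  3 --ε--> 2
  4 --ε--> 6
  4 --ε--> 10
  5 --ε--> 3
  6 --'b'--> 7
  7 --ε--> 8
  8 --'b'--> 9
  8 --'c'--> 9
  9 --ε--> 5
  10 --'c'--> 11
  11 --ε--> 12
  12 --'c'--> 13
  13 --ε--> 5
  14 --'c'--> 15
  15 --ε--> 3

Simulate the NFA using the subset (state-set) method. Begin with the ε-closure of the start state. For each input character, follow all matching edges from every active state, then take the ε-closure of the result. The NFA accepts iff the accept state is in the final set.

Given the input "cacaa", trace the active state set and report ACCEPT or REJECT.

S₀ = ε-closure({0}) = {0,1,2,4,6,10,14}
'c' @ 1: {1,2,3,4,6,10,11,12,14,15}  (accept∈set)
'a' @ 2: {}  — dead — no transitions
rest 'caa' ignored (set empty)
final: {}; accept 1 not in set

Answer: REJECT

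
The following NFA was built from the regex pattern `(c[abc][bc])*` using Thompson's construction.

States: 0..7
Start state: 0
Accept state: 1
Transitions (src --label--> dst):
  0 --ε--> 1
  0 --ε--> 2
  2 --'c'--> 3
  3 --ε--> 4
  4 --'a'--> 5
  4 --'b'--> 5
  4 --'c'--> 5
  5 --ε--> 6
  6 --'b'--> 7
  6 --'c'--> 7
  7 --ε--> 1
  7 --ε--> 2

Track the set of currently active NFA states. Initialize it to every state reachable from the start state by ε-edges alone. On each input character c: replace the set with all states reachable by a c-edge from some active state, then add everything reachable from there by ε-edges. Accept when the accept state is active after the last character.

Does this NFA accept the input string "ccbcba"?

initial (ε-close {0}): {0,1,2}
'c' @ 1: {3,4}
'c' @ 2: {5,6}
'b' @ 3: {1,2,7}  [accepting]
'c' @ 4: {3,4}
'b' @ 5: {5,6}
'a' @ 6: {}  — no active states
after full input: {}  (accept=1 not in)

Answer: REJECT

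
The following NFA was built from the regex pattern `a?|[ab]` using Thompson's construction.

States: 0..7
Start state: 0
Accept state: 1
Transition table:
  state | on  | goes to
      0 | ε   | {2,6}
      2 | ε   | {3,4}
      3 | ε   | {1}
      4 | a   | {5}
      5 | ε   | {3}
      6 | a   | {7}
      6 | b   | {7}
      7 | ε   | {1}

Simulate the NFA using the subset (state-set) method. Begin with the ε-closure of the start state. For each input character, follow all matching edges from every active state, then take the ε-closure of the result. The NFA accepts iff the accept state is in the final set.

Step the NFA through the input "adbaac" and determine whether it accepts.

Answer: REJECT

Trace:
initial (ε-close {0}): {0,1,2,3,4,6}
'a' @ 1: {1,3,5,7}  ✓accept
'd' @ 2: {}  — dead — no transitions
rest 'baac' ignored (set empty)
end set {} — state 1 not in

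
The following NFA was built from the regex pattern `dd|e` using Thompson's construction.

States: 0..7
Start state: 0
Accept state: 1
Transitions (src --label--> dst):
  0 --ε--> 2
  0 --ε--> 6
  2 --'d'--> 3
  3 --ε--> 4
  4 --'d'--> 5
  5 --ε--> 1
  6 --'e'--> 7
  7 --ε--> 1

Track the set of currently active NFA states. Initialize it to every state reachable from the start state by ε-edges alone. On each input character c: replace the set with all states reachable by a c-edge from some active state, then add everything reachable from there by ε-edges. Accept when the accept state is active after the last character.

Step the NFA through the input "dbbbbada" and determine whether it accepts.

Answer: REJECT

Steps:
S₀ = ε-closure({0}) = {0,2,6}
'd' @ 1: {3,4}
'b' @ 2: {}  — state set empty
rest 'bbbada' ignored (set empty)
end set {} — state 1 not in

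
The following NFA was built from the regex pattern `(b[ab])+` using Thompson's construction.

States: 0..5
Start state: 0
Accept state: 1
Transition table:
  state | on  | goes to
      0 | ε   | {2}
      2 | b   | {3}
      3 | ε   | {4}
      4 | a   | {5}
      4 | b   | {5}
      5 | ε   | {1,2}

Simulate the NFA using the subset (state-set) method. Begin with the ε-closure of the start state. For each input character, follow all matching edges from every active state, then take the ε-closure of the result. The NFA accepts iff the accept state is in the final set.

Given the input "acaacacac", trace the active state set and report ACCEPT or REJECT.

Answer: REJECT

Steps:
S₀ = ε-closure({0}) = {0,2}
'a' @ 1: {}  — state set empty
rest 'caacacac' ignored (set empty)
end set {} — state 1 not in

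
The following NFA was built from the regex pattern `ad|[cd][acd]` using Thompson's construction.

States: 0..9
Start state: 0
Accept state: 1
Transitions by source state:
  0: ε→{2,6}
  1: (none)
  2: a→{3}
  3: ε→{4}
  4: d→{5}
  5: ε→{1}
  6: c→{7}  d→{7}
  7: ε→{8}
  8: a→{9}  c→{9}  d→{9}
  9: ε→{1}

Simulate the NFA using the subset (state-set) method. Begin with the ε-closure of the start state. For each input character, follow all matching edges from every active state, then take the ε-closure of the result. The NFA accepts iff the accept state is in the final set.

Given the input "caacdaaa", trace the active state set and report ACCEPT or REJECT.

Answer: REJECT

Derivation:
start: ε-closure({0}) = {0,2,6}
'c' @ 1: {7,8}
'a' @ 2: {1,9}  ✓accept
'a' @ 3: {}  — no active states
rest 'cdaaa' ignored (set empty)
final: {}; accept 1 not in set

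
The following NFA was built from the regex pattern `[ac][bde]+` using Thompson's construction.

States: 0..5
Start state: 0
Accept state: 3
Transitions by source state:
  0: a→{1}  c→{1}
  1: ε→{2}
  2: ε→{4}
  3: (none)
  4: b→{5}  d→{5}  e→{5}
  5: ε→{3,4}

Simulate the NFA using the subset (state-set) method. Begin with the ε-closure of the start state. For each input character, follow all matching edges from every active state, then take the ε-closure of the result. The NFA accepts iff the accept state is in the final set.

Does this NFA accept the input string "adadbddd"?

Answer: REJECT

Derivation:
initial (ε-close {0}): {0}
'a' @ 1: {1,2,4}
'd' @ 2: {3,4,5}  [accepting]
'a' @ 3: {}  — state set empty
rest 'dbddd' ignored (set empty)
after full input: {}  (accept=3 not in)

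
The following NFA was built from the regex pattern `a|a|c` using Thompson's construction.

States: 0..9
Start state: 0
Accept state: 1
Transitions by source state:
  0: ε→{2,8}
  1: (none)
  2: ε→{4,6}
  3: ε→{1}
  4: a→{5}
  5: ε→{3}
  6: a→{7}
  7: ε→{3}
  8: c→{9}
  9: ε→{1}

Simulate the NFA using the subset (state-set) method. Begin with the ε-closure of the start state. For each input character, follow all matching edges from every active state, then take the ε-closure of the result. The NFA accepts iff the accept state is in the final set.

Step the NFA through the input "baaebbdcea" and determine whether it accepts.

Answer: REJECT

Steps:
initial (ε-close {0}): {0,2,4,6,8}
'b' @ 1: {}  — dead — no transitions
rest 'aaebbdcea' ignored (set empty)
after full input: {}  (accept=1 not in)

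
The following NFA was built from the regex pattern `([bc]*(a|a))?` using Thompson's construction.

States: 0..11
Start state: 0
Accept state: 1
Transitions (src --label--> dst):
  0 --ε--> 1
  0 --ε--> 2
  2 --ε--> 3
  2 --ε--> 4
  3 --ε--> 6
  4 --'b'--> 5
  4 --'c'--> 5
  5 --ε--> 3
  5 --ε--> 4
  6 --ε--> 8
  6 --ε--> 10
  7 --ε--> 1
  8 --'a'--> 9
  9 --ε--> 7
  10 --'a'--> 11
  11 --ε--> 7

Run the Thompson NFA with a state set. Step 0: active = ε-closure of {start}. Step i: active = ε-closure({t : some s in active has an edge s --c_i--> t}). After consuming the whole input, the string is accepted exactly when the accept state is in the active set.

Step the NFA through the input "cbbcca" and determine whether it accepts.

initial (ε-close {0}): {0,1,2,3,4,6,8,10}
'c' @ 1: {3,4,5,6,8,10}
'b' @ 2: {3,4,5,6,8,10}
'b' @ 3: {3,4,5,6,8,10}
'c' @ 4: {3,4,5,6,8,10}
'c' @ 5: {3,4,5,6,8,10}
'a' @ 6: {1,7,9,11}  ✓accept
final: {1,7,9,11}; accept 1 in set

Answer: ACCEPT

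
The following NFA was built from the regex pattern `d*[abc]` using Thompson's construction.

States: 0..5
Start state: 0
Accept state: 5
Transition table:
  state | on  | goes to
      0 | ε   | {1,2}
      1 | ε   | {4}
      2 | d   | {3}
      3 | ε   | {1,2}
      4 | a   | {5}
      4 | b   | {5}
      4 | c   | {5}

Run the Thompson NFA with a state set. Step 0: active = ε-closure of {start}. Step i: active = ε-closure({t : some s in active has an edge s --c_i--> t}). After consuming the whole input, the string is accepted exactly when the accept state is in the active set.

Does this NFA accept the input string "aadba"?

initial (ε-close {0}): {0,1,2,4}
'a' @ 1: {5}  ✓accept
'a' @ 2: {}  — state set empty
rest 'dba' ignored (set empty)
final: {}; accept 5 not in set

Answer: REJECT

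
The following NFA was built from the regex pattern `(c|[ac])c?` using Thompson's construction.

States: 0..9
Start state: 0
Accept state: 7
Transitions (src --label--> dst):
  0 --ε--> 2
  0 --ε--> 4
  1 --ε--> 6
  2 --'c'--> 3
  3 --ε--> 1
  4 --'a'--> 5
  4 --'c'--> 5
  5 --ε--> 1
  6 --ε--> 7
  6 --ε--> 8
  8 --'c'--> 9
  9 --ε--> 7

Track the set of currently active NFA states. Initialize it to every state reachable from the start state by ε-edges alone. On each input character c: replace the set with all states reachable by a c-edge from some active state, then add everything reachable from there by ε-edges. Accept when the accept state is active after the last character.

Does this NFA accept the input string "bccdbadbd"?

start: ε-closure({0}) = {0,2,4}
'b' @ 1: {}  — dead — no transitions
rest 'ccdbadbd' ignored (set empty)
final: {}; accept 7 not in set

Answer: REJECT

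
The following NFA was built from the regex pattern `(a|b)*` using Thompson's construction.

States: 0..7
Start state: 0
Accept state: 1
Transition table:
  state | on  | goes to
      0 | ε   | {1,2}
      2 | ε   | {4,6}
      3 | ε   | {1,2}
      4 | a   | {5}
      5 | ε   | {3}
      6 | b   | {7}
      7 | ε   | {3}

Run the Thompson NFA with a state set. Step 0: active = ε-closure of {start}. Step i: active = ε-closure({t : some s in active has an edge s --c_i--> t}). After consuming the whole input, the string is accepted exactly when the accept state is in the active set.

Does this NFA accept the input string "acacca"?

Answer: REJECT

Trace:
S₀ = ε-closure({0}) = {0,1,2,4,6}
'a' @ 1: {1,2,3,4,5,6}  [accepting]
'c' @ 2: {}  — state set empty
rest 'acca' ignored (set empty)
end set {} — state 1 not in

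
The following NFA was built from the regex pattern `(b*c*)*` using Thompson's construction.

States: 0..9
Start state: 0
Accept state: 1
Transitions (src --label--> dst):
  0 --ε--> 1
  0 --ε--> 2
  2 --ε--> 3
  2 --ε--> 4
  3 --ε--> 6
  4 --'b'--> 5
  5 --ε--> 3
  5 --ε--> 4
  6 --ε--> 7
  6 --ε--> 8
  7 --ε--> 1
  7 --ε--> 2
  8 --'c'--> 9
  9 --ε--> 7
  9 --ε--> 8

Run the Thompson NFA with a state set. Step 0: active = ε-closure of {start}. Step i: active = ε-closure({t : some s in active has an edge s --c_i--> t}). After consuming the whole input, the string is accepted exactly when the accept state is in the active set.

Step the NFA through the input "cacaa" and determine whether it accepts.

Answer: REJECT

Derivation:
initial (ε-close {0}): {0,1,2,3,4,6,7,8}
'c' @ 1: {1,2,3,4,6,7,8,9}  ✓accept
'a' @ 2: {}  — no active states
rest 'caa' ignored (set empty)
end set {} — state 1 not in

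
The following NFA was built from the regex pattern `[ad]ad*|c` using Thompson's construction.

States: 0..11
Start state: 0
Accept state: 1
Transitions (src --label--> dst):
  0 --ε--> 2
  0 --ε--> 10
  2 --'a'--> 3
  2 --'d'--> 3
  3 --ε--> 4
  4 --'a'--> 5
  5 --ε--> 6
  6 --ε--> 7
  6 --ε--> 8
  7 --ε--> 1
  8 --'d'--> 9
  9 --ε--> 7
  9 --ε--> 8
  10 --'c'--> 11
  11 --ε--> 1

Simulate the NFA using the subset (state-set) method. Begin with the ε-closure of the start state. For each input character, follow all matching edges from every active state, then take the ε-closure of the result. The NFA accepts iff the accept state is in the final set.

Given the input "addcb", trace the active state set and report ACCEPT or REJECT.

Answer: REJECT

Derivation:
S₀ = ε-closure({0}) = {0,2,10}
'a' @ 1: {3,4}
'd' @ 2: {}  — dead — no transitions
rest 'dcb' ignored (set empty)
after full input: {}  (accept=1 not in)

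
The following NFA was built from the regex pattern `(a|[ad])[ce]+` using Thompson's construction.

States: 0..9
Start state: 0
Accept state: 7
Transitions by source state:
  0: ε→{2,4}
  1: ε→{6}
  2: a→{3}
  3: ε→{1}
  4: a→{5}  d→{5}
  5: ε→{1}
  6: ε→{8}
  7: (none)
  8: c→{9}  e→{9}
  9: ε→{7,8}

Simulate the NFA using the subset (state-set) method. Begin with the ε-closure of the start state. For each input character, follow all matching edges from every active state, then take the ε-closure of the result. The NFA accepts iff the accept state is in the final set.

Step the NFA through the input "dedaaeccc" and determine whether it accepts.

Answer: REJECT

Trace:
start: ε-closure({0}) = {0,2,4}
'd' @ 1: {1,5,6,8}
'e' @ 2: {7,8,9}  (accept∈set)
'd' @ 3: {}  — dead — no transitions
rest 'aaeccc' ignored (set empty)
after full input: {}  (accept=7 not in)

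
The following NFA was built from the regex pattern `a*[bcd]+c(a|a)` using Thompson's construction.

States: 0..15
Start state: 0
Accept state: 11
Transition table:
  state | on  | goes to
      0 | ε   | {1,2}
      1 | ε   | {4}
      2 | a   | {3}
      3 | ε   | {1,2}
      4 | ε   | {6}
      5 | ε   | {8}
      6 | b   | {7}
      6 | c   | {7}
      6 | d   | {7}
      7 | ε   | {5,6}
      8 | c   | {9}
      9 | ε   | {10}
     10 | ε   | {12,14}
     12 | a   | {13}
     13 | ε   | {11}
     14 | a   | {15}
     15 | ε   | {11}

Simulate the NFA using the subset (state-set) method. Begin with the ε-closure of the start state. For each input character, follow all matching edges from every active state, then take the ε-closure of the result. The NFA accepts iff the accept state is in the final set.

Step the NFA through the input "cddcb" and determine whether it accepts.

Answer: REJECT

Derivation:
S₀ = ε-closure({0}) = {0,1,2,4,6}
'c' @ 1: {5,6,7,8}
'd' @ 2: {5,6,7,8}
'd' @ 3: {5,6,7,8}
'c' @ 4: {5,6,7,8,9,10,12,14}
'b' @ 5: {5,6,7,8}
final: {5,6,7,8}; accept 11 not in set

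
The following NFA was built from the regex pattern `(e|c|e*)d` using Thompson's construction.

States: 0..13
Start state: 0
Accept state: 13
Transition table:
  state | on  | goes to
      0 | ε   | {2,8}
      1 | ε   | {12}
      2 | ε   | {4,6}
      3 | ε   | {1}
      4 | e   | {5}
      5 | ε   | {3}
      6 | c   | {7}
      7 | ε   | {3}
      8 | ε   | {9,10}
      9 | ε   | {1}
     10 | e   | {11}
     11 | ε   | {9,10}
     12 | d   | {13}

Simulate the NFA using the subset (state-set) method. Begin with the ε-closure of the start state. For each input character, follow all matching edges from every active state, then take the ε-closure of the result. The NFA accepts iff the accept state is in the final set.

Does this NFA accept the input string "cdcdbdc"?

initial (ε-close {0}): {0,1,2,4,6,8,9,10,12}
'c' @ 1: {1,3,7,12}
'd' @ 2: {13}  ✓accept
'c' @ 3: {}  — no active states
rest 'dbdc' ignored (set empty)
after full input: {}  (accept=13 not in)

Answer: REJECT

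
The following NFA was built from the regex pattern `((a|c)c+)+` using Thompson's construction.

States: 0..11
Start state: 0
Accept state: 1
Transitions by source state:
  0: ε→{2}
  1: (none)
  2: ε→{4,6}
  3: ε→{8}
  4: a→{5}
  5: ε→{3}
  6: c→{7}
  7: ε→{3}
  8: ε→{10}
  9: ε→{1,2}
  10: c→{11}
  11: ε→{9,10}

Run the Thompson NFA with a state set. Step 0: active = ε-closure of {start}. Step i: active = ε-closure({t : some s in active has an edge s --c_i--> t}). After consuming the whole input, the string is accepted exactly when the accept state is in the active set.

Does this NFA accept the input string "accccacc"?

Answer: ACCEPT

Trace:
initial (ε-close {0}): {0,2,4,6}
'a' @ 1: {3,5,8,10}
'c' @ 2: {1,2,4,6,9,10,11}  (accept∈set)
'c' @ 3: {1,2,3,4,6,7,8,9,10,11}  (accept∈set)
'c' @ 4: {1,2,3,4,6,7,8,9,10,11}  (accept∈set)
'c' @ 5: {1,2,3,4,6,7,8,9,10,11}  (accept∈set)
'a' @ 6: {3,5,8,10}
'c' @ 7: {1,2,4,6,9,10,11}  (accept∈set)
'c' @ 8: {1,2,3,4,6,7,8,9,10,11}  (accept∈set)
after full input: {1,2,3,4,6,7,8,9,10,11}  (accept=1 in)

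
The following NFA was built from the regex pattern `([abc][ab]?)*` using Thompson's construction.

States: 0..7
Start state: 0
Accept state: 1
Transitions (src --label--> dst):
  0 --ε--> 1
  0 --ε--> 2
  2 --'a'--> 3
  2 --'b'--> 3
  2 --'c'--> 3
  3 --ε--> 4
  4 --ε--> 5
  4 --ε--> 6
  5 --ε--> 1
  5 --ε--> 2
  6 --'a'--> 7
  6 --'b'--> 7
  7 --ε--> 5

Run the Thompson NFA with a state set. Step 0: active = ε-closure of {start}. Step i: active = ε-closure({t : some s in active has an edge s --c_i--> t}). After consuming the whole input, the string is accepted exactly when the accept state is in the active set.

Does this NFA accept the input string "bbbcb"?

S₀ = ε-closure({0}) = {0,1,2}
'b' @ 1: {1,2,3,4,5,6}  ✓accept
'b' @ 2: {1,2,3,4,5,6,7}  ✓accept
'b' @ 3: {1,2,3,4,5,6,7}  ✓accept
'c' @ 4: {1,2,3,4,5,6}  ✓accept
'b' @ 5: {1,2,3,4,5,6,7}  ✓accept
end set {1,2,3,4,5,6,7} — state 1 in

Answer: ACCEPT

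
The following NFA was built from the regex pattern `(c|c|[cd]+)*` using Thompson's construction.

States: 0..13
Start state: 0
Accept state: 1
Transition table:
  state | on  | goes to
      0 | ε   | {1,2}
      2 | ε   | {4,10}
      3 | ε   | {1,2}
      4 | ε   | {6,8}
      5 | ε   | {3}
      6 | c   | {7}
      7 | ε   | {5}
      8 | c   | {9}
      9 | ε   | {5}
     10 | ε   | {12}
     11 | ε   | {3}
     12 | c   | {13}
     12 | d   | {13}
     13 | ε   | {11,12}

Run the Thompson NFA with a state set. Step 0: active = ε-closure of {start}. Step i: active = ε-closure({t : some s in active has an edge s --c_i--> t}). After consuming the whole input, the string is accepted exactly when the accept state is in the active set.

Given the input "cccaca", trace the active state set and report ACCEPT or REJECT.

initial (ε-close {0}): {0,1,2,4,6,8,10,12}
'c' @ 1: {1,2,3,4,5,6,7,8,9,10,11,12,13}  [accepting]
'c' @ 2: {1,2,3,4,5,6,7,8,9,10,11,12,13}  [accepting]
'c' @ 3: {1,2,3,4,5,6,7,8,9,10,11,12,13}  [accepting]
'a' @ 4: {}  — state set empty
rest 'ca' ignored (set empty)
final: {}; accept 1 not in set

Answer: REJECT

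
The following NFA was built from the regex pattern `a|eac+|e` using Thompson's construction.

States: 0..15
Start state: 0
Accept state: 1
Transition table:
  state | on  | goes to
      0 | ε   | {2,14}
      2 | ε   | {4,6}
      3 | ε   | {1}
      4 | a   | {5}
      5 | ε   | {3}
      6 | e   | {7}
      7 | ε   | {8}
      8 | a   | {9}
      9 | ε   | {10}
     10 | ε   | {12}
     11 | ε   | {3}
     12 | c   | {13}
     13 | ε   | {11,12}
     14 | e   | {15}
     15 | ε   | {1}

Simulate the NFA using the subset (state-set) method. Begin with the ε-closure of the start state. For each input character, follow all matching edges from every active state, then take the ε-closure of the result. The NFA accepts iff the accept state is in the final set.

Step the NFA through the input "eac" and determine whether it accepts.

S₀ = ε-closure({0}) = {0,2,4,6,14}
'e' @ 1: {1,7,8,15}  ✓accept
'a' @ 2: {9,10,12}
'c' @ 3: {1,3,11,12,13}  ✓accept
end set {1,3,11,12,13} — state 1 in

Answer: ACCEPT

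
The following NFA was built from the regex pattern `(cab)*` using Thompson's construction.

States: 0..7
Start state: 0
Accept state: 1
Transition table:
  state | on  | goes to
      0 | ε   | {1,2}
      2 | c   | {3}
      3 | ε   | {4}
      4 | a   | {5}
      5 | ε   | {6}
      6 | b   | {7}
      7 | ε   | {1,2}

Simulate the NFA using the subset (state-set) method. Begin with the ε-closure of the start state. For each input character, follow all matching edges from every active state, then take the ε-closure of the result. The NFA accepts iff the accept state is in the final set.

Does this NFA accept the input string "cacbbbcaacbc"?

Answer: REJECT

Steps:
S₀ = ε-closure({0}) = {0,1,2}
'c' @ 1: {3,4}
'a' @ 2: {5,6}
'c' @ 3: {}  — dead — no transitions
rest 'bbbcaacbc' ignored (set empty)
final: {}; accept 1 not in set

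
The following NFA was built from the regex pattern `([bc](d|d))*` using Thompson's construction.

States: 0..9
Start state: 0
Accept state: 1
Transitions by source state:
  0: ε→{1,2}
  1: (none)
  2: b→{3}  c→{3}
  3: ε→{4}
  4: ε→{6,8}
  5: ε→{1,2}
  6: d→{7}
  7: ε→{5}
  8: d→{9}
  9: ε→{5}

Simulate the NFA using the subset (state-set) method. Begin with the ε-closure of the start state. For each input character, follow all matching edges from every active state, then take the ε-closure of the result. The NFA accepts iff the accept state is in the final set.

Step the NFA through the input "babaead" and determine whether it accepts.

Answer: REJECT

Derivation:
S₀ = ε-closure({0}) = {0,1,2}
'b' @ 1: {3,4,6,8}
'a' @ 2: {}  — state set empty
rest 'baead' ignored (set empty)
final: {}; accept 1 not in set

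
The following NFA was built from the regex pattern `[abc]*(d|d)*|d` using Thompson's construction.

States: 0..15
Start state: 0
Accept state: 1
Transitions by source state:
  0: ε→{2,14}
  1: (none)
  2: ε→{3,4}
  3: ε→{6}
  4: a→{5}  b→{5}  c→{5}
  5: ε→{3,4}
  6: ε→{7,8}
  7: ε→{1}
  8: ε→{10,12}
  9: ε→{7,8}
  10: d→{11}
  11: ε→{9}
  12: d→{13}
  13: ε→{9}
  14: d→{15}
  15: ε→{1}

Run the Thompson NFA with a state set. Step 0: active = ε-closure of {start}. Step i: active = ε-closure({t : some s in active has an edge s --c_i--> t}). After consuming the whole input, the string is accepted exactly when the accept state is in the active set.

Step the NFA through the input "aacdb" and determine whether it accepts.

start: ε-closure({0}) = {0,1,2,3,4,6,7,8,10,12,14}
'a' @ 1: {1,3,4,5,6,7,8,10,12}  (accept∈set)
'a' @ 2: {1,3,4,5,6,7,8,10,12}  (accept∈set)
'c' @ 3: {1,3,4,5,6,7,8,10,12}  (accept∈set)
'd' @ 4: {1,7,8,9,10,11,12,13}  (accept∈set)
'b' @ 5: {}  — dead — no transitions
after full input: {}  (accept=1 not in)

Answer: REJECT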